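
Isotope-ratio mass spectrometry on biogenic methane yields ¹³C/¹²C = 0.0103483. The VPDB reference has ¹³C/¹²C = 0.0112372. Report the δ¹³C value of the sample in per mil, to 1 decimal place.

-79.1 per mil

δ¹³C = (R_sample / R_standard − 1) × 1000
R_sample / R_standard = 0.0103483 / 0.0112372 = 0.920897
δ¹³C = (0.920897 − 1) × 1000 = -79.10 per mil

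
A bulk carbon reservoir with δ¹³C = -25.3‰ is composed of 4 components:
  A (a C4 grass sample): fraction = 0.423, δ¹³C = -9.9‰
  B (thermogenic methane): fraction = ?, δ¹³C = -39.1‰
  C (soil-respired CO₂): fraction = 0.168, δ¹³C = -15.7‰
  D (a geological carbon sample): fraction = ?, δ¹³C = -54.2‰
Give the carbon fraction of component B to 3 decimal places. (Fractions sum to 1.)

0.245

Let f_B and f_D be the unknown fractions; fractions sum to 1 so f_B + f_D = 0.409.
Mass balance: Σ fᵢ·δᵢ = δ_bulk ⇒ f_B·(-39.1) + f_D·(-54.2) = -25.3 − (-6.825) = -18.475
Substitute f_D = 0.409 − f_B:
f_B·(-39.1 − -54.2) = -18.475 − 0.409×(-54.2) = 3.693
f_B = 3.693 / 15.1 = 0.2446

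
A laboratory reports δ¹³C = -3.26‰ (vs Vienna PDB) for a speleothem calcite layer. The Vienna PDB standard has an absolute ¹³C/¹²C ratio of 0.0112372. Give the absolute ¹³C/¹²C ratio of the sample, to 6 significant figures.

0.0112006

R_sample = R_standard × (δ¹³C/1000 + 1)
R_sample = 0.0112372 × (-3.26/1000 + 1) = 0.0112372 × 0.996740
R_sample = 0.0112006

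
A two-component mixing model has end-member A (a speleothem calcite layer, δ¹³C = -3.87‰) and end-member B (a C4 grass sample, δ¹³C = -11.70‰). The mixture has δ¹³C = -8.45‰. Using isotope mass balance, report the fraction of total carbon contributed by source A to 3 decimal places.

0.415

δ_mix = f_A·δ_A + (1 − f_A)·δ_B  ⇒  f_A = (δ_mix − δ_B)/(δ_A − δ_B)
f_A = (-8.45 − (-11.70)) / (-3.87 − (-11.70))
f_A = 3.25 / 7.83 = 0.4151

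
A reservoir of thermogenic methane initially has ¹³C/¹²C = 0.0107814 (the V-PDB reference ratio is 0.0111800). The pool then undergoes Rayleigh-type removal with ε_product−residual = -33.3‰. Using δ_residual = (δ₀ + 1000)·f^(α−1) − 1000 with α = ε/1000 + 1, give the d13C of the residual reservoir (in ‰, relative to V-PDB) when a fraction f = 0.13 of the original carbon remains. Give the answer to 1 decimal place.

32.1‰

δ₀ = (0.0107814/0.0111800 − 1)×1000 = (0.964347 − 1)×1000 = -35.653‰
α − 1 = ε/1000 = -0.0333
f^(α−1) = 0.13^(-0.0333) = 1.070300
δ_res = (-35.653 + 1000) × 1.070300 − 1000 = 1032.141 − 1000 = 32.14‰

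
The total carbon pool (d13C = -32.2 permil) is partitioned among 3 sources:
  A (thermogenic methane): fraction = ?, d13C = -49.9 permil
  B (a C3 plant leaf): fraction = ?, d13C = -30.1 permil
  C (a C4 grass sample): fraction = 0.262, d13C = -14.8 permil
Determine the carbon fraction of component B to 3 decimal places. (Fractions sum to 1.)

Let f_B and f_A be the unknown fractions; fractions sum to 1 so f_B + f_A = 0.738.
Mass balance: Σ fᵢ·δᵢ = δ_bulk ⇒ f_B·(-30.1) + f_A·(-49.9) = -32.2 − (-3.878) = -28.322
Substitute f_A = 0.738 − f_B:
f_B·(-30.1 − -49.9) = -28.322 − 0.738×(-49.9) = 8.504
f_B = 8.504 / 19.8 = 0.4295

0.429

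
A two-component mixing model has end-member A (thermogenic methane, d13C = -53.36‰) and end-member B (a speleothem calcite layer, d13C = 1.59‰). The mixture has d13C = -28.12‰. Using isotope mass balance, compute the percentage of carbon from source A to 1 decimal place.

54.1%

δ_mix = f_A·δ_A + (1 − f_A)·δ_B  ⇒  f_A = (δ_mix − δ_B)/(δ_A − δ_B)
f_A = (-28.12 − (1.59)) / (-53.36 − (1.59))
f_A = -29.71 / -54.95 = 0.5407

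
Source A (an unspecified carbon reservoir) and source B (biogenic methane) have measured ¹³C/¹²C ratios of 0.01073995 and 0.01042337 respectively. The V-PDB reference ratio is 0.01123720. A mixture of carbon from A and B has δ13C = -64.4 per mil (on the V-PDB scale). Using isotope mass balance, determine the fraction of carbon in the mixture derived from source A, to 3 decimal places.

δ_A = (0.01073995/0.01123720 − 1)×1000 = (0.955750 − 1)×1000 = -44.250 per mil
δ_B = (0.01042337/0.01123720 − 1)×1000 = (0.927577 − 1)×1000 = -72.423 per mil
f_A = (δ_mix − δ_B)/(δ_A − δ_B) = (-64.4 − (-72.423))/(-44.250 − (-72.423))
f_A = 8.023 / 28.172 = 0.2848

0.285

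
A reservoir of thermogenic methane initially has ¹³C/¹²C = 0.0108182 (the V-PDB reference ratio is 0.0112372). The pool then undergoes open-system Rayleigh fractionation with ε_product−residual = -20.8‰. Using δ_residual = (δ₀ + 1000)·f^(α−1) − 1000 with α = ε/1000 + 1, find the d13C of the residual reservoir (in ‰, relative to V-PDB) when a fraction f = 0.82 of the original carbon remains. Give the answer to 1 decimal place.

-33.3‰

δ₀ = (0.0108182/0.0112372 − 1)×1000 = (0.962713 − 1)×1000 = -37.287‰
α − 1 = ε/1000 = -0.0208
f^(α−1) = 0.82^(-0.0208) = 1.004136
δ_res = (-37.287 + 1000) × 1.004136 − 1000 = 966.695 − 1000 = -33.30‰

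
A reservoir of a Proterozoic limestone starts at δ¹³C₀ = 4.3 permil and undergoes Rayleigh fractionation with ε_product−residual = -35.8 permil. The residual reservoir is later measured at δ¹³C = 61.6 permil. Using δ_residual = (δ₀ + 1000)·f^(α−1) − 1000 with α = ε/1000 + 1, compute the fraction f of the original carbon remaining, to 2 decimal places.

0.21

α − 1 = ε/1000 = -0.0358
(δ_res + 1000)/(δ₀ + 1000) = (61.6 + 1000)/(4.3 + 1000) = 1061.6/1004.3 = 1.057055
f = 1.057055^(1/-0.0358) = exp(ln(1.057055)/-0.0358) = exp(0.05549/-0.0358)
f = exp(-1.5499) = 0.2123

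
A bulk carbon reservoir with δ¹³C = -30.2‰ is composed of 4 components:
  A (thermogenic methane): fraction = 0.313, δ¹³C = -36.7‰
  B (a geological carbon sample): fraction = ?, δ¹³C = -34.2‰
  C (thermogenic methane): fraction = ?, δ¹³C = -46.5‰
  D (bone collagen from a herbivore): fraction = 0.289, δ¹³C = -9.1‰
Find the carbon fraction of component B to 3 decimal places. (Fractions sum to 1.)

Let f_B and f_C be the unknown fractions; fractions sum to 1 so f_B + f_C = 0.398.
Mass balance: Σ fᵢ·δᵢ = δ_bulk ⇒ f_B·(-34.2) + f_C·(-46.5) = -30.2 − (-14.117) = -16.083
Substitute f_C = 0.398 − f_B:
f_B·(-34.2 − -46.5) = -16.083 − 0.398×(-46.5) = 2.424
f_B = 2.424 / 12.3 = 0.1971

0.197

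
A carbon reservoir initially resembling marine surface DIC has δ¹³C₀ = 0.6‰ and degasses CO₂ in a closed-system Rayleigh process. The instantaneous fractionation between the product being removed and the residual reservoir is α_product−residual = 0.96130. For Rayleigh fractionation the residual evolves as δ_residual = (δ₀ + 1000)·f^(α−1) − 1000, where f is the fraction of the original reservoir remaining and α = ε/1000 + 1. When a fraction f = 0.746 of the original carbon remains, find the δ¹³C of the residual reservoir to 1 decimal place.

Rayleigh residual: δ_res = (δ₀ + 1000)·f^(α−1) − 1000
α − 1 = -0.03870
f^(α−1) = 0.746^(-0.03870) = 1.011405
δ_res = (0.6 + 1000) × 1.011405 − 1000 = 1012.012 − 1000 = 12.01‰

12.0‰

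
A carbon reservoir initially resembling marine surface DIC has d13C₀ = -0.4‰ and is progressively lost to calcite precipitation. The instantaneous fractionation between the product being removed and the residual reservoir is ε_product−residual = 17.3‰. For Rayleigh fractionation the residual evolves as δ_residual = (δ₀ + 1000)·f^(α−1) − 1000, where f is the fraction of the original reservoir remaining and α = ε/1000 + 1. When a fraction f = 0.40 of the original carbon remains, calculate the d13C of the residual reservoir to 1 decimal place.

-16.1‰

Rayleigh residual: δ_res = (δ₀ + 1000)·f^(α−1) − 1000
α = ε/1000 + 1 = 1.01730, so α − 1 = 0.01730
f^(α−1) = 0.40^(0.01730) = 0.984273
δ_res = (-0.4 + 1000) × 0.984273 − 1000 = 983.879 − 1000 = -16.12‰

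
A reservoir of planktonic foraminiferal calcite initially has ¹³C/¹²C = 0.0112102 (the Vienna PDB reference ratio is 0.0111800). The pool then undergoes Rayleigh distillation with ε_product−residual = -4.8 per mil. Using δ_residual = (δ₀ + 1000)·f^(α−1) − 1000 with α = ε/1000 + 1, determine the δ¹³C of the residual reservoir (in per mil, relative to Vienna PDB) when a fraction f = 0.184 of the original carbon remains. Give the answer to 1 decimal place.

δ₀ = (0.0112102/0.0111800 − 1)×1000 = (1.002701 − 1)×1000 = 2.701 per mil
α − 1 = ε/1000 = -0.0048
f^(α−1) = 0.184^(-0.0048) = 1.008159
δ_res = (2.701 + 1000) × 1.008159 − 1000 = 1010.882 − 1000 = 10.88 per mil

10.9 per mil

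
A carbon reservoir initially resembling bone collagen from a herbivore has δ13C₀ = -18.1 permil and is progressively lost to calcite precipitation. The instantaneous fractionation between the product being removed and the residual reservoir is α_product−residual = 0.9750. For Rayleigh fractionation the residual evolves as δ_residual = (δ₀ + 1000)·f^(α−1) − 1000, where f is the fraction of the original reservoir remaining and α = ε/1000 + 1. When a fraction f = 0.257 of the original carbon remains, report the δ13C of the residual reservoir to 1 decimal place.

15.8 permil

Rayleigh residual: δ_res = (δ₀ + 1000)·f^(α−1) − 1000
α − 1 = -0.02500
f^(α−1) = 0.257^(-0.02500) = 1.034550
δ_res = (-18.1 + 1000) × 1.034550 − 1000 = 1015.825 − 1000 = 15.83 permil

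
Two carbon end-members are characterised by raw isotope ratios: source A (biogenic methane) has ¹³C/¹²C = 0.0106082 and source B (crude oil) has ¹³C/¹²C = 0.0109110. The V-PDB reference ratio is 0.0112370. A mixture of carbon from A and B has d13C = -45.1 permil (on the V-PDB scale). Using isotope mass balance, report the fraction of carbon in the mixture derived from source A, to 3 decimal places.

δ_A = (0.0106082/0.0112370 − 1)×1000 = (0.944042 − 1)×1000 = -55.958 permil
δ_B = (0.0109110/0.0112370 − 1)×1000 = (0.970989 − 1)×1000 = -29.011 permil
f_A = (δ_mix − δ_B)/(δ_A − δ_B) = (-45.1 − (-29.011))/(-55.958 − (-29.011))
f_A = -16.089 / -26.947 = 0.5971

0.597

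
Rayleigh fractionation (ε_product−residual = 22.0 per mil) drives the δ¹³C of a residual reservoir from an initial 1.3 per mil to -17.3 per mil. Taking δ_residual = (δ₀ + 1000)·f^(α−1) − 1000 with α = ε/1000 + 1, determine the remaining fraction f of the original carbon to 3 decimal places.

α − 1 = ε/1000 = 0.0220
(δ_res + 1000)/(δ₀ + 1000) = (-17.3 + 1000)/(1.3 + 1000) = 982.7/1001.3 = 0.981424
f = 0.981424^(1/0.0220) = exp(ln(0.981424)/0.0220) = exp(-0.01875/0.0220)
f = exp(-0.8523) = 0.4264

0.426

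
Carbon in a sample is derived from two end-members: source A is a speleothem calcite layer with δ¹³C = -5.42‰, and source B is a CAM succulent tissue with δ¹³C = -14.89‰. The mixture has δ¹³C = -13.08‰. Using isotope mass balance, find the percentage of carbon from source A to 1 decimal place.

δ_mix = f_A·δ_A + (1 − f_A)·δ_B  ⇒  f_A = (δ_mix − δ_B)/(δ_A − δ_B)
f_A = (-13.08 − (-14.89)) / (-5.42 − (-14.89))
f_A = 1.81 / 9.47 = 0.1911

19.1%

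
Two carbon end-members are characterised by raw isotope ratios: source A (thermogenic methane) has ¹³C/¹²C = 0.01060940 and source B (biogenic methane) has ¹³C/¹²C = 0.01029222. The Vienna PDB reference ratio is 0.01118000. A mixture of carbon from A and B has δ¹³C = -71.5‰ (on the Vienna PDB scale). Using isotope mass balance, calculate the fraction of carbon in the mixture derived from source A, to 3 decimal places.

δ_A = (0.01060940/0.01118000 − 1)×1000 = (0.948962 − 1)×1000 = -51.038‰
δ_B = (0.01029222/0.01118000 − 1)×1000 = (0.920592 − 1)×1000 = -79.408‰
f_A = (δ_mix − δ_B)/(δ_A − δ_B) = (-71.5 − (-79.408))/(-51.038 − (-79.408))
f_A = 7.908 / 28.370 = 0.2787

0.279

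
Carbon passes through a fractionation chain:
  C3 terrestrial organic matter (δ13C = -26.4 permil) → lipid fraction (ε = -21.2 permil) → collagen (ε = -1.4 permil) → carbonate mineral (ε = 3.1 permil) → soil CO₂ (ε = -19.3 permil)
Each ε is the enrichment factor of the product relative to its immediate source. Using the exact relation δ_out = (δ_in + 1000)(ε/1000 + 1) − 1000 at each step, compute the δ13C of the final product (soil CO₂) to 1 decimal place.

step 1: δ = (-26.40 + 1000)·(-21.2/1000 + 1) − 1000 = -47.04 permil
step 2: δ = (-47.04 + 1000)·(-1.4/1000 + 1) − 1000 = -48.37 permil
step 3: δ = (-48.37 + 1000)·(3.1/1000 + 1) − 1000 = -45.42 permil
step 4: δ = (-45.42 + 1000)·(-19.3/1000 + 1) − 1000 = -63.85 permil

-63.8 permil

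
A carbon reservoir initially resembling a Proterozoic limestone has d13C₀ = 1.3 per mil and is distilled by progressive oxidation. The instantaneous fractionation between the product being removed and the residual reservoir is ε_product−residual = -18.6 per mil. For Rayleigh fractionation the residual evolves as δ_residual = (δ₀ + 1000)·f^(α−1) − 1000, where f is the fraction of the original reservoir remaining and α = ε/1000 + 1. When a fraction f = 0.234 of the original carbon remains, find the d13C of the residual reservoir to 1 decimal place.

Rayleigh residual: δ_res = (δ₀ + 1000)·f^(α−1) − 1000
α = ε/1000 + 1 = 0.98140, so α − 1 = -0.01860
f^(α−1) = 0.234^(-0.01860) = 1.027383
δ_res = (1.3 + 1000) × 1.027383 − 1000 = 1028.719 − 1000 = 28.72 per mil

28.7 per mil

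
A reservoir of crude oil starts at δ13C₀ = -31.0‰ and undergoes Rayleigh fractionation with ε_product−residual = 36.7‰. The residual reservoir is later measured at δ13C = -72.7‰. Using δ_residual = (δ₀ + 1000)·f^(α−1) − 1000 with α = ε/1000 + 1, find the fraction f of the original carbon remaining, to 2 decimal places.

0.30

α − 1 = ε/1000 = 0.0367
(δ_res + 1000)/(δ₀ + 1000) = (-72.7 + 1000)/(-31.0 + 1000) = 927.3/969.0 = 0.956966
f = 0.956966^(1/0.0367) = exp(ln(0.956966)/0.0367) = exp(-0.04399/0.0367)
f = exp(-1.1986) = 0.3016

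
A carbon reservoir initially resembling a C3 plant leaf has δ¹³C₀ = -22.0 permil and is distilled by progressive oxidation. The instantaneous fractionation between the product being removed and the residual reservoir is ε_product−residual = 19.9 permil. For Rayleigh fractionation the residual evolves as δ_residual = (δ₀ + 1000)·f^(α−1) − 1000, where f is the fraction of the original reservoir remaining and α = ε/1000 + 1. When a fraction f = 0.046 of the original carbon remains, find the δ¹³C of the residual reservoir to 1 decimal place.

-80.1 permil

Rayleigh residual: δ_res = (δ₀ + 1000)·f^(α−1) − 1000
α = ε/1000 + 1 = 1.01990, so α − 1 = 0.01990
f^(α−1) = 0.046^(0.01990) = 0.940565
δ_res = (-22.0 + 1000) × 0.940565 − 1000 = 919.873 − 1000 = -80.13 permil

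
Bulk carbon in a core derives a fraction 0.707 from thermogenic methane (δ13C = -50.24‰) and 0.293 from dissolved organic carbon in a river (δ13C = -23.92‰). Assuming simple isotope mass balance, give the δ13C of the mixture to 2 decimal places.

δ_mix = f_A·δ_A + f_B·δ_B
δ_mix = 0.707 × (-50.24) + 0.293 × (-23.92)
δ_mix = -35.520 + -7.009 = -42.528‰

-42.53‰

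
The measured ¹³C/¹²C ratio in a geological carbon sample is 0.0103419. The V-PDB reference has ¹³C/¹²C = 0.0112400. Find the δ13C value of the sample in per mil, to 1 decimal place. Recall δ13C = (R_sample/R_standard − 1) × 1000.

δ13C = (R_sample / R_standard − 1) × 1000
R_sample / R_standard = 0.0103419 / 0.0112400 = 0.920098
δ13C = (0.920098 − 1) × 1000 = -79.90 per mil

-79.9 per mil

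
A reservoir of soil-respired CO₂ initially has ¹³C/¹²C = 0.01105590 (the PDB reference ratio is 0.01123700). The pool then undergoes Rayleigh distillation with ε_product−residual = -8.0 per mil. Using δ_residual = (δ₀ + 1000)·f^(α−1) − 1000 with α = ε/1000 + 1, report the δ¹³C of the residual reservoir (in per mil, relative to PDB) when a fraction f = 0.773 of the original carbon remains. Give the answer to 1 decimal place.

δ₀ = (0.01105590/0.01123700 − 1)×1000 = (0.983884 − 1)×1000 = -16.116 per mil
α − 1 = ε/1000 = -0.0080
f^(α−1) = 0.773^(-0.0080) = 1.002062
δ_res = (-16.116 + 1000) × 1.002062 − 1000 = 985.912 − 1000 = -14.09 per mil

-14.1 per mil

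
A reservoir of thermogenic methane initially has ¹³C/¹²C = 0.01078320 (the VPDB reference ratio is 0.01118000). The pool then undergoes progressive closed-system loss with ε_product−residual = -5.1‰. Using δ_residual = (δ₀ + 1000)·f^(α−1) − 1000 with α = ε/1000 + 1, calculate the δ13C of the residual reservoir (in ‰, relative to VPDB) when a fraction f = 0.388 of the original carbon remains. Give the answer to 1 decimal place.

δ₀ = (0.01078320/0.01118000 − 1)×1000 = (0.964508 − 1)×1000 = -35.492‰
α − 1 = ε/1000 = -0.0051
f^(α−1) = 0.388^(-0.0051) = 1.004840
δ_res = (-35.492 + 1000) × 1.004840 − 1000 = 969.176 − 1000 = -30.82‰

-30.8‰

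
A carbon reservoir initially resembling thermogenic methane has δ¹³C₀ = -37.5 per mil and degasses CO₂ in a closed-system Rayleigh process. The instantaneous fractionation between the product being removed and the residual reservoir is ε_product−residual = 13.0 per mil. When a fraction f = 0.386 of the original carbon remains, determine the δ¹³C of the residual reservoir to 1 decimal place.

-49.3 per mil

Rayleigh residual: δ_res = (δ₀ + 1000)·f^(α−1) − 1000
α = ε/1000 + 1 = 1.01300, so α − 1 = 0.01300
f^(α−1) = 0.386^(0.01300) = 0.987701
δ_res = (-37.5 + 1000) × 0.987701 − 1000 = 950.663 − 1000 = -49.34 per mil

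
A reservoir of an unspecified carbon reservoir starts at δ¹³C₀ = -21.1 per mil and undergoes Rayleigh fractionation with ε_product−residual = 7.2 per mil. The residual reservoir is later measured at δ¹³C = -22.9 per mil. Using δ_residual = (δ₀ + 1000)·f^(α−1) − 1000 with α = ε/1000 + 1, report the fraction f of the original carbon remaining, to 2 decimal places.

α − 1 = ε/1000 = 0.0072
(δ_res + 1000)/(δ₀ + 1000) = (-22.9 + 1000)/(-21.1 + 1000) = 977.1/978.9 = 0.998161
f = 0.998161^(1/0.0072) = exp(ln(0.998161)/0.0072) = exp(-0.00184/0.0072)
f = exp(-0.2556) = 0.7744

0.77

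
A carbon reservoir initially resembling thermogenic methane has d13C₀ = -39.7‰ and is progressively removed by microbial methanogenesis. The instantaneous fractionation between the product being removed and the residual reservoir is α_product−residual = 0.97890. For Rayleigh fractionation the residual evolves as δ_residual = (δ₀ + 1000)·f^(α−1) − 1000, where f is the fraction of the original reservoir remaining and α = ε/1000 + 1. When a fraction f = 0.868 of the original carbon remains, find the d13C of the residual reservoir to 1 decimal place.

-36.8‰

Rayleigh residual: δ_res = (δ₀ + 1000)·f^(α−1) − 1000
α − 1 = -0.02110
f^(α−1) = 0.868^(-0.02110) = 1.002991
δ_res = (-39.7 + 1000) × 1.002991 − 1000 = 963.173 − 1000 = -36.83‰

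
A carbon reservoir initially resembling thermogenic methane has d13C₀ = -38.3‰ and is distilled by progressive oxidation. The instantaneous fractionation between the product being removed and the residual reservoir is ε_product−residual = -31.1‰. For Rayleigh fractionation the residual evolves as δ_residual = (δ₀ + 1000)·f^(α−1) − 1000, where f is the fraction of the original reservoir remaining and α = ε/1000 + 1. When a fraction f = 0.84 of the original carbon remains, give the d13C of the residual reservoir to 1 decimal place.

Rayleigh residual: δ_res = (δ₀ + 1000)·f^(α−1) − 1000
α = ε/1000 + 1 = 0.96890, so α − 1 = -0.03110
f^(α−1) = 0.84^(-0.03110) = 1.005437
δ_res = (-38.3 + 1000) × 1.005437 − 1000 = 966.929 − 1000 = -33.07‰

-33.1‰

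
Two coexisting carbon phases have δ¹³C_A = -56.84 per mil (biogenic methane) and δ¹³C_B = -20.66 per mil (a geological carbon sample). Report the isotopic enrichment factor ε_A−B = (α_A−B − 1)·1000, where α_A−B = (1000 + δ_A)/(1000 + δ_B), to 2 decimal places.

α_A−B = (1000 + -56.84) / (1000 + -20.66) = 943.16 / 979.34 = 0.963057
ε_A−B = (0.963057 − 1) × 1000 = -36.943 per mil
(The approximation ε ≈ δ_A − δ_B would give -36.18 per mil.)

-36.94 per mil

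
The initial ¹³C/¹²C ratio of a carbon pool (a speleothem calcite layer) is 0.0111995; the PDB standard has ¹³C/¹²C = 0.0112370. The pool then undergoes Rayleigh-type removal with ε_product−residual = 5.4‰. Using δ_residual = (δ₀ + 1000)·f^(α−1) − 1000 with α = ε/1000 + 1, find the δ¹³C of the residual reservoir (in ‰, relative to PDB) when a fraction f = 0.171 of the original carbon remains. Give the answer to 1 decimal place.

-12.8‰

δ₀ = (0.0111995/0.0112370 − 1)×1000 = (0.996663 − 1)×1000 = -3.337‰
α − 1 = ε/1000 = 0.0054
f^(α−1) = 0.171^(0.0054) = 0.990508
δ_res = (-3.337 + 1000) × 0.990508 − 1000 = 987.203 − 1000 = -12.80‰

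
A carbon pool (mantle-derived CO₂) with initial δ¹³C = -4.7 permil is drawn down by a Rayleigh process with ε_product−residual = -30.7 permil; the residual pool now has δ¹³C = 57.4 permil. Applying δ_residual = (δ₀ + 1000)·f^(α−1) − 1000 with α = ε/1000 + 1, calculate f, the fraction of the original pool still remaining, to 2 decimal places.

α − 1 = ε/1000 = -0.0307
(δ_res + 1000)/(δ₀ + 1000) = (57.4 + 1000)/(-4.7 + 1000) = 1057.4/995.3 = 1.062393
f = 1.062393^(1/-0.0307) = exp(ln(1.062393)/-0.0307) = exp(0.06052/-0.0307)
f = exp(-1.9715) = 0.1393

0.14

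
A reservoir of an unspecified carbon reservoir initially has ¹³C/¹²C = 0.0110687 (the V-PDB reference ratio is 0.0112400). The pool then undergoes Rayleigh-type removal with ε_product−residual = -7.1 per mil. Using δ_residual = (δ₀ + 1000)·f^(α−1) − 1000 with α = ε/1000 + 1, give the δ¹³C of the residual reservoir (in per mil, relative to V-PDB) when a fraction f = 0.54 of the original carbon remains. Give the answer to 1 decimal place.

-10.9 per mil

δ₀ = (0.0110687/0.0112400 − 1)×1000 = (0.984760 − 1)×1000 = -15.240 per mil
α − 1 = ε/1000 = -0.0071
f^(α−1) = 0.54^(-0.0071) = 1.004385
δ_res = (-15.240 + 1000) × 1.004385 − 1000 = 989.077 − 1000 = -10.92 per mil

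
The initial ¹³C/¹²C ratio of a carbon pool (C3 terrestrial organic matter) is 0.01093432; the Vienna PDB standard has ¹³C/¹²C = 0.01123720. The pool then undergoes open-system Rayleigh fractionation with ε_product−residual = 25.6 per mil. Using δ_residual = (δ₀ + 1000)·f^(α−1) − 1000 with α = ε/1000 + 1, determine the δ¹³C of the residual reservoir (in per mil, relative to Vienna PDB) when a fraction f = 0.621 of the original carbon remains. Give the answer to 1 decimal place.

-38.7 per mil

δ₀ = (0.01093432/0.01123720 − 1)×1000 = (0.973047 − 1)×1000 = -26.953 per mil
α − 1 = ε/1000 = 0.0256
f^(α−1) = 0.621^(0.0256) = 0.987878
δ_res = (-26.953 + 1000) × 0.987878 − 1000 = 961.251 − 1000 = -38.75 per mil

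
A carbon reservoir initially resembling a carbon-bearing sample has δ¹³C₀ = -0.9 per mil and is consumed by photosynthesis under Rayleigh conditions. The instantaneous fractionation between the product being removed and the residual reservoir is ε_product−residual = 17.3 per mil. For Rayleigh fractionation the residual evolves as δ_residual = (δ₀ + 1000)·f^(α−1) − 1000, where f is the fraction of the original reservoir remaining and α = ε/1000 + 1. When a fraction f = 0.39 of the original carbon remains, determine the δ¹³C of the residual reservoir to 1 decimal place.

-17.0 per mil

Rayleigh residual: δ_res = (δ₀ + 1000)·f^(α−1) − 1000
α = ε/1000 + 1 = 1.01730, so α − 1 = 0.01730
f^(α−1) = 0.39^(0.01730) = 0.983842
δ_res = (-0.9 + 1000) × 0.983842 − 1000 = 982.957 − 1000 = -17.04 per mil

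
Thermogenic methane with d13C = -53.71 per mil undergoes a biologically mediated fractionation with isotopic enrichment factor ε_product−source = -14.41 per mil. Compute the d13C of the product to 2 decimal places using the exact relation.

-67.35 per mil

To first order, δ_product ≈ δ_source + ε = -68.12 per mil.
Exactly, δ_product = (δ_source + 1000)·(ε/1000 + 1) − 1000.
δ_product = (-53.71 + 1000) × (-14.41/1000 + 1) − 1000
δ_product = -67.346 per mil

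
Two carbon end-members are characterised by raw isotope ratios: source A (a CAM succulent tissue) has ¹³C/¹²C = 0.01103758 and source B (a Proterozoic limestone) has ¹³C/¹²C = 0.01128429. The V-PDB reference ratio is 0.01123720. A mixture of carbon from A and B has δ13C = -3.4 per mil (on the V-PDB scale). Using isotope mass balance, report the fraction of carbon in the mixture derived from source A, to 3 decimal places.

0.346

δ_A = (0.01103758/0.01123720 − 1)×1000 = (0.982236 − 1)×1000 = -17.764 per mil
δ_B = (0.01128429/0.01123720 − 1)×1000 = (1.004191 − 1)×1000 = 4.191 per mil
f_A = (δ_mix − δ_B)/(δ_A − δ_B) = (-3.4 − (4.191))/(-17.764 − (4.191))
f_A = -7.591 / -21.955 = 0.3457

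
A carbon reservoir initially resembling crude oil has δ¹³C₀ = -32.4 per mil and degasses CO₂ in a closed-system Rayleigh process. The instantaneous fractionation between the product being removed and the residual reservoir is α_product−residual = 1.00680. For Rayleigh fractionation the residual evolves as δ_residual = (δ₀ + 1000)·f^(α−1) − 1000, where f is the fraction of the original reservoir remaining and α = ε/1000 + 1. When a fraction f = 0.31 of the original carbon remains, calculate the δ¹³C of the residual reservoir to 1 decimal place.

-40.1 per mil

Rayleigh residual: δ_res = (δ₀ + 1000)·f^(α−1) − 1000
α − 1 = 0.00680
f^(α−1) = 0.31^(0.00680) = 0.992068
δ_res = (-32.4 + 1000) × 0.992068 − 1000 = 959.925 − 1000 = -40.08 per mil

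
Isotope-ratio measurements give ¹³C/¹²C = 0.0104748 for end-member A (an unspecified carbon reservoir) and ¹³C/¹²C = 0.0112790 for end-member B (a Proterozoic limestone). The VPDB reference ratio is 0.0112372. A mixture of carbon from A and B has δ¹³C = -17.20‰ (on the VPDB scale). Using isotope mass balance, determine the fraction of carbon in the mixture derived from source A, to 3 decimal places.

δ_A = (0.0104748/0.0112372 − 1)×1000 = (0.932154 − 1)×1000 = -67.846‰
δ_B = (0.0112790/0.0112372 − 1)×1000 = (1.003720 − 1)×1000 = 3.720‰
f_A = (δ_mix − δ_B)/(δ_A − δ_B) = (-17.20 − (3.720))/(-67.846 − (3.720))
f_A = -20.920 / -71.566 = 0.2923

0.292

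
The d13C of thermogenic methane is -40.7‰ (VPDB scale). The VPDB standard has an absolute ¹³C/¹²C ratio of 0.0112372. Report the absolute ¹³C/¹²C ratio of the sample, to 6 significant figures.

0.0107798

R_sample = R_standard × (d13C/1000 + 1)
R_sample = 0.0112372 × (-40.7/1000 + 1) = 0.0112372 × 0.959300
R_sample = 0.0107798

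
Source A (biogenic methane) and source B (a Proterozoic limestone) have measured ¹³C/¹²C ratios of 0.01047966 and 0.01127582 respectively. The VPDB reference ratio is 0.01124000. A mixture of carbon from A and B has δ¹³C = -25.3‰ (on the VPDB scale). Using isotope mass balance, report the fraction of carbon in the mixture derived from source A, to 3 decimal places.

δ_A = (0.01047966/0.01124000 − 1)×1000 = (0.932354 − 1)×1000 = -67.646‰
δ_B = (0.01127582/0.01124000 − 1)×1000 = (1.003187 − 1)×1000 = 3.187‰
f_A = (δ_mix − δ_B)/(δ_A − δ_B) = (-25.3 − (3.187))/(-67.646 − (3.187))
f_A = -28.487 / -70.833 = 0.4022

0.402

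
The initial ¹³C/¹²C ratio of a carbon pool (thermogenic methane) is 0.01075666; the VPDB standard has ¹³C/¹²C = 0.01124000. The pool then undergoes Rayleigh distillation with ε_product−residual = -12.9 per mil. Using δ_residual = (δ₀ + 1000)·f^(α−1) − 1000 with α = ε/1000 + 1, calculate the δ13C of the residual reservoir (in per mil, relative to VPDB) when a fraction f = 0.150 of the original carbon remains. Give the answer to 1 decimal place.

-19.3 per mil

δ₀ = (0.01075666/0.01124000 − 1)×1000 = (0.956998 − 1)×1000 = -43.002 per mil
α − 1 = ε/1000 = -0.0129
f^(α−1) = 0.150^(-0.0129) = 1.024775
δ_res = (-43.002 + 1000) × 1.024775 − 1000 = 980.708 − 1000 = -19.29 per mil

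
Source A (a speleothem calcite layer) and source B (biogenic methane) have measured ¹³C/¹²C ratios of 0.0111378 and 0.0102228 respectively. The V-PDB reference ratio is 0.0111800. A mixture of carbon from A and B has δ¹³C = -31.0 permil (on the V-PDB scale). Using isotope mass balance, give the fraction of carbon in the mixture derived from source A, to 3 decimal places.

0.667

δ_A = (0.0111378/0.0111800 − 1)×1000 = (0.996225 − 1)×1000 = -3.775 permil
δ_B = (0.0102228/0.0111800 − 1)×1000 = (0.914383 − 1)×1000 = -85.617 permil
f_A = (δ_mix − δ_B)/(δ_A − δ_B) = (-31.0 − (-85.617))/(-3.775 − (-85.617))
f_A = 54.617 / 81.843 = 0.6673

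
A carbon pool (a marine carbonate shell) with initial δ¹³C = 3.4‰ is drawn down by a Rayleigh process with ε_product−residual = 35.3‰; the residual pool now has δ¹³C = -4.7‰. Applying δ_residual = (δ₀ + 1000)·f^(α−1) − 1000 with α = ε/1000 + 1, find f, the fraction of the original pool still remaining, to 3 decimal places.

α − 1 = ε/1000 = 0.0353
(δ_res + 1000)/(δ₀ + 1000) = (-4.7 + 1000)/(3.4 + 1000) = 995.3/1003.4 = 0.991927
f = 0.991927^(1/0.0353) = exp(ln(0.991927)/0.0353) = exp(-0.00811/0.0353)
f = exp(-0.2296) = 0.7948

0.795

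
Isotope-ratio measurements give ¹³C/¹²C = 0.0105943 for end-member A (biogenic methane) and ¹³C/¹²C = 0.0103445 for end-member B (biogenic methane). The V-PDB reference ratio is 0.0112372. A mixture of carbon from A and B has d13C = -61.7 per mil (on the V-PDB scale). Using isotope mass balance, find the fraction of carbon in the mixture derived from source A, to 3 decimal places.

0.798

δ_A = (0.0105943/0.0112372 − 1)×1000 = (0.942788 − 1)×1000 = -57.212 per mil
δ_B = (0.0103445/0.0112372 − 1)×1000 = (0.920559 − 1)×1000 = -79.441 per mil
f_A = (δ_mix − δ_B)/(δ_A − δ_B) = (-61.7 − (-79.441))/(-57.212 − (-79.441))
f_A = 17.741 / 22.230 = 0.7981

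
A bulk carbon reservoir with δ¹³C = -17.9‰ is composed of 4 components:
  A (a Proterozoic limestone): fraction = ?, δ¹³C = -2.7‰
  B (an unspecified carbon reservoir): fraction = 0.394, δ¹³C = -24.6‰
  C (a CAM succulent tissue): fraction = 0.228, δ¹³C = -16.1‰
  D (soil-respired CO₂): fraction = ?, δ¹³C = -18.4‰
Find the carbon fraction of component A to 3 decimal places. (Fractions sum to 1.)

0.154

Let f_A and f_D be the unknown fractions; fractions sum to 1 so f_A + f_D = 0.378.
Mass balance: Σ fᵢ·δᵢ = δ_bulk ⇒ f_A·(-2.7) + f_D·(-18.4) = -17.9 − (-13.363) = -4.537
Substitute f_D = 0.378 − f_A:
f_A·(-2.7 − -18.4) = -4.537 − 0.378×(-18.4) = 2.418
f_A = 2.418 / 15.7 = 0.1540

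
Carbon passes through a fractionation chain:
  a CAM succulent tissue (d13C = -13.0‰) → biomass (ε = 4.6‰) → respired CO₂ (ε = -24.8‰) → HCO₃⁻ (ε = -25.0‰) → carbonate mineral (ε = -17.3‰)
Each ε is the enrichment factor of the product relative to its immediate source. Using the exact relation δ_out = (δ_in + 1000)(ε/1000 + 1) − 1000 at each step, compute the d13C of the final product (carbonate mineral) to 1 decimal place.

-73.5‰

step 1: δ = (-13.00 + 1000)·(4.6/1000 + 1) − 1000 = -8.46‰
step 2: δ = (-8.46 + 1000)·(-24.8/1000 + 1) − 1000 = -33.05‰
step 3: δ = (-33.05 + 1000)·(-25.0/1000 + 1) − 1000 = -57.22‰
step 4: δ = (-57.22 + 1000)·(-17.3/1000 + 1) − 1000 = -73.53‰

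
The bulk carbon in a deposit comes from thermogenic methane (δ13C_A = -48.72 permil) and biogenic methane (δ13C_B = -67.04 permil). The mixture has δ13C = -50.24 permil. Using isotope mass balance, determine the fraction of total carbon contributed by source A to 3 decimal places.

0.917

δ_mix = f_A·δ_A + (1 − f_A)·δ_B  ⇒  f_A = (δ_mix − δ_B)/(δ_A − δ_B)
f_A = (-50.24 − (-67.04)) / (-48.72 − (-67.04))
f_A = 16.80 / 18.32 = 0.9170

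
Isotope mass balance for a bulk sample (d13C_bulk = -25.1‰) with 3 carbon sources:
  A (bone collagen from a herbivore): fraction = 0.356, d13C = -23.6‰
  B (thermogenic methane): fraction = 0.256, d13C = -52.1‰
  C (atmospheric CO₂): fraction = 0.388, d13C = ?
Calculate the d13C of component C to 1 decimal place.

Isotope mass balance: δ_bulk = Σ fᵢ·δᵢ.
-25.1 = 0.356×(-23.6) + 0.256×(-52.1) + 0.388×δ_C
0.388·δ_C = -25.1 − (-21.739) = -3.361
δ_C = -3.361 / 0.388 = -8.66‰

-8.7‰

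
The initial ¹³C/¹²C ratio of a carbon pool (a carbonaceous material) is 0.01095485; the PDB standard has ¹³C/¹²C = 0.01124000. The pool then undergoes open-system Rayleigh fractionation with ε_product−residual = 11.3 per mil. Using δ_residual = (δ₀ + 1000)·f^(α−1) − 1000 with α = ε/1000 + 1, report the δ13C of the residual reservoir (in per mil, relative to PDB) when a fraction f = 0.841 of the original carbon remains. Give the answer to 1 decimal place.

-27.3 per mil

δ₀ = (0.01095485/0.01124000 − 1)×1000 = (0.974631 − 1)×1000 = -25.369 per mil
α − 1 = ε/1000 = 0.0113
f^(α−1) = 0.841^(0.0113) = 0.998045
δ_res = (-25.369 + 1000) × 0.998045 − 1000 = 972.726 − 1000 = -27.27 per mil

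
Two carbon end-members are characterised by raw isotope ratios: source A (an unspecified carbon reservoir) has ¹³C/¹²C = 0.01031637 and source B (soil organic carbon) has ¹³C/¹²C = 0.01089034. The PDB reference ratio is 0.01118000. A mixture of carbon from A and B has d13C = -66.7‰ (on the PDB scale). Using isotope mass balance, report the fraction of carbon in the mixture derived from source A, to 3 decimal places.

0.795

δ_A = (0.01031637/0.01118000 − 1)×1000 = (0.922752 − 1)×1000 = -77.248‰
δ_B = (0.01089034/0.01118000 − 1)×1000 = (0.974091 − 1)×1000 = -25.909‰
f_A = (δ_mix − δ_B)/(δ_A − δ_B) = (-66.7 − (-25.909))/(-77.248 − (-25.909))
f_A = -40.791 / -51.339 = 0.7945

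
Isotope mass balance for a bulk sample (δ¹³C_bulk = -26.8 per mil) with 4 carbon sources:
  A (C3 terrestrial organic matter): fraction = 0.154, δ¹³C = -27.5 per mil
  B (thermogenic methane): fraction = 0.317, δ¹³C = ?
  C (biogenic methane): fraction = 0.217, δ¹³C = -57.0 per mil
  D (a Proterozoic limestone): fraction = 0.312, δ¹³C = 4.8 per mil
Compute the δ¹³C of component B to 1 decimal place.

Isotope mass balance: δ_bulk = Σ fᵢ·δᵢ.
-26.8 = 0.154×(-27.5) + 0.317×δ_B + 0.217×(-57.0) + 0.312×(4.8)
0.317·δ_B = -26.8 − (-15.106) = -11.694
δ_B = -11.694 / 0.317 = -36.89 per mil

-36.9 per mil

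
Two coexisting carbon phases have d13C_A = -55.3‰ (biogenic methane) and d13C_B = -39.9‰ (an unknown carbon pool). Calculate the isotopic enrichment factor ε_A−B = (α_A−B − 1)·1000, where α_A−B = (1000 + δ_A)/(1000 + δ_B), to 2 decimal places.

-16.04‰

α_A−B = (1000 + -55.3) / (1000 + -39.9) = 944.7 / 960.1 = 0.983960
ε_A−B = (0.983960 − 1) × 1000 = -16.040‰
(The approximation ε ≈ δ_A − δ_B would give -15.4‰.)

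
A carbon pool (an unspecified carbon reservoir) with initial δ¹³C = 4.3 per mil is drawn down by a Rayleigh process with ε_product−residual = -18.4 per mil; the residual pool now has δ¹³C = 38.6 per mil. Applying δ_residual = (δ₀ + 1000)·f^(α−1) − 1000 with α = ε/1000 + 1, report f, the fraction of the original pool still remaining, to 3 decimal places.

0.161

α − 1 = ε/1000 = -0.0184
(δ_res + 1000)/(δ₀ + 1000) = (38.6 + 1000)/(4.3 + 1000) = 1038.6/1004.3 = 1.034153
f = 1.034153^(1/-0.0184) = exp(ln(1.034153)/-0.0184) = exp(0.03358/-0.0184)
f = exp(-1.8252) = 0.1612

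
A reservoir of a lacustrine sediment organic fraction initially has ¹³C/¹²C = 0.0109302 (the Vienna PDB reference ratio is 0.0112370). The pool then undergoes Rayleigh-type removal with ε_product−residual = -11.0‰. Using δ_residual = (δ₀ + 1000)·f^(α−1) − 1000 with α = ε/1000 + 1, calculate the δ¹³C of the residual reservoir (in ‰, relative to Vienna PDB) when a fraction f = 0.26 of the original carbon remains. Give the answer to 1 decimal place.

-12.8‰

δ₀ = (0.0109302/0.0112370 − 1)×1000 = (0.972697 − 1)×1000 = -27.303‰
α − 1 = ε/1000 = -0.0110
f^(α−1) = 0.26^(-0.0110) = 1.014928
δ_res = (-27.303 + 1000) × 1.014928 − 1000 = 987.218 − 1000 = -12.78‰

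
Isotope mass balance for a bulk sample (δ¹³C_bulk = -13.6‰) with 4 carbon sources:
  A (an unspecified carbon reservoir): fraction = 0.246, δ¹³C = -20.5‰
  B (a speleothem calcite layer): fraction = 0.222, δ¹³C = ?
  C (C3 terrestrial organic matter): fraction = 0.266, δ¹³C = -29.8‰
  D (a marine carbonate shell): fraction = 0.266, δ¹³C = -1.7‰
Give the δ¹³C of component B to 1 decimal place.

-0.8‰

Isotope mass balance: δ_bulk = Σ fᵢ·δᵢ.
-13.6 = 0.246×(-20.5) + 0.222×δ_B + 0.266×(-29.8) + 0.266×(-1.7)
0.222·δ_B = -13.6 − (-13.422) = -0.178
δ_B = -0.178 / 0.222 = -0.80‰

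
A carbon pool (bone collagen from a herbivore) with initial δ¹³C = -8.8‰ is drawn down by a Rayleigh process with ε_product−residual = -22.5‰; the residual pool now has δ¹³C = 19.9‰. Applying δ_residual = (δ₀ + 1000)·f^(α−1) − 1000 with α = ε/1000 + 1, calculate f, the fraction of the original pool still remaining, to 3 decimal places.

0.281

α − 1 = ε/1000 = -0.0225
(δ_res + 1000)/(δ₀ + 1000) = (19.9 + 1000)/(-8.8 + 1000) = 1019.9/991.2 = 1.028955
f = 1.028955^(1/-0.0225) = exp(ln(1.028955)/-0.0225) = exp(0.02854/-0.0225)
f = exp(-1.2686) = 0.2812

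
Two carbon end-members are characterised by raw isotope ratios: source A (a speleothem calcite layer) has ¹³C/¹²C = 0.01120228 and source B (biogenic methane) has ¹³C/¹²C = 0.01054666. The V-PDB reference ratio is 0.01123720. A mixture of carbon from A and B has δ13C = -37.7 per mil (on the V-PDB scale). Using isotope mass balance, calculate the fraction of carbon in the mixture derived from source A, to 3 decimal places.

δ_A = (0.01120228/0.01123720 − 1)×1000 = (0.996892 − 1)×1000 = -3.108 per mil
δ_B = (0.01054666/0.01123720 − 1)×1000 = (0.938549 − 1)×1000 = -61.451 per mil
f_A = (δ_mix − δ_B)/(δ_A − δ_B) = (-37.7 − (-61.451))/(-3.108 − (-61.451))
f_A = 23.751 / 58.344 = 0.4071

0.407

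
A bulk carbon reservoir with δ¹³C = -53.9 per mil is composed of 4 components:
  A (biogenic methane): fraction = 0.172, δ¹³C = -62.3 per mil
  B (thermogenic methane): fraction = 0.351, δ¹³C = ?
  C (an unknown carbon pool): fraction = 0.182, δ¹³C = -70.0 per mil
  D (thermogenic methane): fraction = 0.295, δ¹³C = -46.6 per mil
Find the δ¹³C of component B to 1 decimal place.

-47.6 per mil

Isotope mass balance: δ_bulk = Σ fᵢ·δᵢ.
-53.9 = 0.172×(-62.3) + 0.351×δ_B + 0.182×(-70.0) + 0.295×(-46.6)
0.351·δ_B = -53.9 − (-37.203) = -16.697
δ_B = -16.697 / 0.351 = -47.57 per mil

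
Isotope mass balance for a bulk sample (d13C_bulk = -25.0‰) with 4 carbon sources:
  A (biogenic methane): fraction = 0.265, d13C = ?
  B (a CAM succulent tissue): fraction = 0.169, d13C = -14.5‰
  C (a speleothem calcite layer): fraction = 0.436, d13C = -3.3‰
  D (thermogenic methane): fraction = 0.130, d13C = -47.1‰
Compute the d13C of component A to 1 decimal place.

-56.6‰

Isotope mass balance: δ_bulk = Σ fᵢ·δᵢ.
-25.0 = 0.265×δ_A + 0.169×(-14.5) + 0.436×(-3.3) + 0.130×(-47.1)
0.265·δ_A = -25.0 − (-10.012) = -14.988
δ_A = -14.988 / 0.265 = -56.56‰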